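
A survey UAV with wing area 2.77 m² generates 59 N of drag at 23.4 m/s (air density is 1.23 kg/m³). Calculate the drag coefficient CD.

CD = 0.0633

From D = ½ρv²S·CD, rearranging gives CD = 2D/(ρv²S).
CD = 2 × 59 / (1.23 × 23.4² × 2.77) = 0.0633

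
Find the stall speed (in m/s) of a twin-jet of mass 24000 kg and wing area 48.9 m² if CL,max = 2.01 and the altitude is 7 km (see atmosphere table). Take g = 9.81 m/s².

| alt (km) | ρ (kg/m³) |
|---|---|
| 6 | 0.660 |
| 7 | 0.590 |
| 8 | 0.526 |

V_stall = 90.1 m/s

At 7 km, from the table: ρ = 0.590 kg/m³.
Weight W = mg = 24000 × 9.81 = 2.354×10^5 N.
V_stall = √(2W/(ρ·S·CL,max)) = √(2 × 2.354×10^5 / (0.59 × 48.9 × 2.01))
V_stall = √8120 = 90.1 m/s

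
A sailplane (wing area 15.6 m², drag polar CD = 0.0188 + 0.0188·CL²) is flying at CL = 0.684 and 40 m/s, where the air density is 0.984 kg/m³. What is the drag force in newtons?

D = 339 N

CD = 0.0188 + 0.0188 × 0.684² = 0.0276
D = ½ρv²S·CD = ½ × 0.984 × 40² × 15.6 × 0.0276 = 339 N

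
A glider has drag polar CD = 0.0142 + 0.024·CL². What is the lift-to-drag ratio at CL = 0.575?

CD = 0.0142 + 0.024 × 0.575² = 0.02214
L/D = CL/CD = 0.575 / 0.02214 = 26

L/D = 26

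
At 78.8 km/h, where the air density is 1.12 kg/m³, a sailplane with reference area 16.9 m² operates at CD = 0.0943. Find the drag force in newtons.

Convert speed: v = 78.8 km/h ÷ 3.6 = 21.89 m/s.
Dynamic pressure q = ½ρv² = ½ × 1.12 × 21.89² = 268.3 Pa.
D = q·S·CD = 268.3 × 16.9 × 0.0943 = 428 N

D = 428 N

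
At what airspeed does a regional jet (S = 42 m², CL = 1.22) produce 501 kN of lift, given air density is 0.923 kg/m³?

L = ½ρv²S·CL ⇒ v = √(2L/(ρ·S·CL))
v = √(2 × 5.01×10^5 / (0.923 × 42 × 1.22)) = √21190 = 146 m/s

v = 146 m/s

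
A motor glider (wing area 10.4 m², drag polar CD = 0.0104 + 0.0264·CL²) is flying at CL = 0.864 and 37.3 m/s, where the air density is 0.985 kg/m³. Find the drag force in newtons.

CD = 0.0104 + 0.0264 × 0.864² = 0.03011
D = ½ρv²S·CD = ½ × 0.985 × 37.3² × 10.4 × 0.03011 = 215 N

D = 215 N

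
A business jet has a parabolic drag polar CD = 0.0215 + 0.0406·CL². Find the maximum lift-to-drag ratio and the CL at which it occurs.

For CD = CD0 + K·CL², (L/D)max occurs at CL* = √(CD0/K) and equals 1/(2√(K·CD0)).
(L/D)max = 1/(2√(0.0406 × 0.0215)) = 1/(2 × 0.02954) = 16.9
CL* = √(0.0215/0.0406) = 0.728

(L/D)max = 16.9, at CL = 0.728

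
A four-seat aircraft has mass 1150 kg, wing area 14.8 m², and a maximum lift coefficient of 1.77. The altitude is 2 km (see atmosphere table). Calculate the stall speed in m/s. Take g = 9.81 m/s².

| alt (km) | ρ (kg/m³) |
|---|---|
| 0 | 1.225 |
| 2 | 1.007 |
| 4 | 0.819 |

At 2 km, from the table: ρ = 1.007 kg/m³.
Weight W = mg = 1150 × 9.81 = 11280 N.
V_stall = √(2W/(ρ·S·CL,max)) = √(2 × 11280 / (1.007 × 14.8 × 1.77))
V_stall = √855.3 = 29.2 m/s

V_stall = 29.2 m/s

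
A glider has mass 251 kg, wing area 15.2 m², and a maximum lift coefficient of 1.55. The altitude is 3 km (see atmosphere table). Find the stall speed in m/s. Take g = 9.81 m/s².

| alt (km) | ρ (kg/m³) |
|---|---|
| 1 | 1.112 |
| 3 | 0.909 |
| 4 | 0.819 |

V_stall = 15.2 m/s

At 3 km, from the table: ρ = 0.909 kg/m³.
Weight W = mg = 251 × 9.81 = 2462 N.
V_stall = √(2W/(ρ·S·CL,max)) = √(2 × 2462 / (0.909 × 15.2 × 1.55))
V_stall = √230 = 15.2 m/s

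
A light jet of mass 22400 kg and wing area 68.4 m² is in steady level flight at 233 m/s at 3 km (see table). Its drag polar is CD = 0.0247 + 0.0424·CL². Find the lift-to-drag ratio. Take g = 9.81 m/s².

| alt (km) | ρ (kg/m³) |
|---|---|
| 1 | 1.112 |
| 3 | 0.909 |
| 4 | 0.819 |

L/D = 5.12

At 3 km, from the table: ρ = 0.909 kg/m³.
Level flight ⇒ L = W = m·g = 22400 × 9.81 = 2.1974×10^5 N.
Dynamic pressure q = 0.5 × 0.909 × 233² = 24670 Pa.
CL = 2W/(ρv²S) = 2×2.1974×10^5/(0.909×233²×68.4) = 0.1302.
CD = 0.0247 + 0.0424 × 0.1302² = 0.02542.
L/D = CL/CD = 0.1302 / 0.02542 = 5.12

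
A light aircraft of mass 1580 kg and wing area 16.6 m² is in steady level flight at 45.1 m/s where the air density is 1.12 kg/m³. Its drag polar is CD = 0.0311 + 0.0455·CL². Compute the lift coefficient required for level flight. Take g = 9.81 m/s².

In steady level flight, lift balances weight: W = mg = 1580 × 9.81 = 15500 N.
q = ½ρv² = ½ × 1.12 × 45.1² = 1139 Pa.
CL = 2W/(ρv²S) = 2×15500/(1.12×45.1²×16.6) = 0.8197.

CL = 0.82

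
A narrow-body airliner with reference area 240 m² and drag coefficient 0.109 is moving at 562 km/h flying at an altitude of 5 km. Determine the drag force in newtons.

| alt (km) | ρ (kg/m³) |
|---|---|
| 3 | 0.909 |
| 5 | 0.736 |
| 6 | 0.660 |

At 5 km, from the table: ρ = 0.736 kg/m³.
Convert speed: v = 562 km/h ÷ 3.6 = 156.1 m/s.
D = ½ρv²S·CD = ½ × 0.736 × 156.1² × 240 × 0.109 = 2.35×10^5 N ≈ 235 kN

D = 2.35×10^5 N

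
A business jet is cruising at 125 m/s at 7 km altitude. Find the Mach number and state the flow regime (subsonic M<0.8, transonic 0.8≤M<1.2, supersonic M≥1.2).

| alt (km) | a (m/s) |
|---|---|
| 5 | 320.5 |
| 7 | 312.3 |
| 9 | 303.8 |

At 7 km, from the table: a = 312.3 m/s.
M = v/a = 125 / 312.3 = 0.4
M = 0.4 → subsonic.

M = 0.4 (subsonic)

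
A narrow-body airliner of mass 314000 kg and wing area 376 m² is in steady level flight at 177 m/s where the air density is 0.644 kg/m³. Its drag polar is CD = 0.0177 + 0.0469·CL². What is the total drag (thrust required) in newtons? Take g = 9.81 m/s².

Level flight ⇒ L = W = m·g = 314000 × 9.81 = 3.0803×10^6 N.
q = ½ρv² = ½ × 0.644 × 177² = 10090 Pa.
Required CL = L/(qS) = 3.0803×10^6/(10090·376) = 0.8121.
CD = 0.0177 + 0.0469 × 0.8121² = 0.04863.
D = q·S·CD = 10090 × 376 × 0.04863 = 1.845×10^5 N

D = 1.84×10^5 N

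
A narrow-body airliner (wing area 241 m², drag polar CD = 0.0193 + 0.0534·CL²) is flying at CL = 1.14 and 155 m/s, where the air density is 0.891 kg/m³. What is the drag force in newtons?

CD = 0.0193 + 0.0534 × 1.14² = 0.0887
D = ½ρv²S·CD = ½ × 0.891 × 155² × 241 × 0.0887 = 2.29×10^5 N

D = 2.29×10^5 N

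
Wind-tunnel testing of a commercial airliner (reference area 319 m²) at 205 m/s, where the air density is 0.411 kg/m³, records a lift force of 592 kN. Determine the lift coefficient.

CL = 0.215

From L = ½ρv²S·CL, rearranging gives CL = 2L/(ρv²S).
CL = 2 × 5.92×10^5 / (0.411 × 205² × 319) = 0.215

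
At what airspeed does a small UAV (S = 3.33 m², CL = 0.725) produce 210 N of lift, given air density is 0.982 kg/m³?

L = ½ρv²S·CL ⇒ v = √(2L/(ρ·S·CL))
v = √(2 × 210 / (0.982 × 3.33 × 0.725)) = √177.2 = 13.3 m/s

v = 13.3 m/s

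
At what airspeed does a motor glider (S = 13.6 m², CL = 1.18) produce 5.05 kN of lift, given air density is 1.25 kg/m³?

L = ½ρv²S·CL ⇒ v = √(2L/(ρ·S·CL))
v = √(2 × 5050 / (1.25 × 13.6 × 1.18)) = √503.5 = 22.4 m/s

v = 22.4 m/s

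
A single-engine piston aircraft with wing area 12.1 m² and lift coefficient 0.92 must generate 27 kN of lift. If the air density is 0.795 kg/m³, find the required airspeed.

L = ½ρv²S·CL ⇒ v = √(2L/(ρ·S·CL))
v = √(2 × 27000 / (0.795 × 12.1 × 0.92)) = √6102 = 78.1 m/s

v = 78.1 m/s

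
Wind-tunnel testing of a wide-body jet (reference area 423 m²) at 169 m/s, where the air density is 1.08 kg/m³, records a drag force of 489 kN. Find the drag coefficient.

From D = ½ρv²S·CD, rearranging gives CD = 2D/(ρv²S).
CD = 2 × 4.89×10^5 / (1.08 × 169² × 423) = 0.075

CD = 0.075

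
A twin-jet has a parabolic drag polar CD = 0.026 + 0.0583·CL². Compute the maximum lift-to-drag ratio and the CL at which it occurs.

(L/D)max = 12.8, at CL = 0.668

For CD = CD0 + K·CL², (L/D)max occurs at CL* = √(CD0/K) and equals 1/(2√(K·CD0)).
(L/D)max = 1/(2√(0.0583 × 0.026)) = 1/(2 × 0.03893) = 12.8
CL* = √(0.026/0.0583) = 0.668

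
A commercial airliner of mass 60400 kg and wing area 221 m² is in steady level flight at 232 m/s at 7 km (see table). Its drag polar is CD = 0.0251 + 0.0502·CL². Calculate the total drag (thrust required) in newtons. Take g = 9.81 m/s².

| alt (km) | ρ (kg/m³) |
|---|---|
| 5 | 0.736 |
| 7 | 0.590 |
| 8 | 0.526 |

At 7 km, from the table: ρ = 0.590 kg/m³.
Weight W = mg = 60400 × 9.81 = 5.9252×10^5 N; in level flight L = W.
q = ½ρv² = ½ × 0.59 × 232² = 15880 Pa.
CL = 2W/(ρv²S) = 2×5.9252×10^5/(0.59×232²×221) = 0.1689.
CD = 0.0251 + 0.0502 × 0.1689² = 0.02653.
D = q·S·CD = 15880 × 221 × 0.02653 = 93100 N

D = 93100 N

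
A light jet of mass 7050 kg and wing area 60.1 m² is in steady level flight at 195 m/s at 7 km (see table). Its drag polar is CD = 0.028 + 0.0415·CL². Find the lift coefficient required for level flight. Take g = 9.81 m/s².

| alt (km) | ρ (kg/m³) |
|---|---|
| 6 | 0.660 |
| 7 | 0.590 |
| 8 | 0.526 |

At 7 km, from the table: ρ = 0.590 kg/m³.
Level flight ⇒ L = W = m·g = 7050 × 9.81 = 69160 N.
Dynamic pressure q = 0.5 × 0.59 × 195² = 11220 Pa.
CL = 2W/(ρv²S) = 2×69160/(0.59×195²×60.1) = 0.1026.

CL = 0.103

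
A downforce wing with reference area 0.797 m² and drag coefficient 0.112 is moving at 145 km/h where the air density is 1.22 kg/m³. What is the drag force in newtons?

Convert speed: v = 145 km/h ÷ 3.6 = 40.28 m/s.
Dynamic pressure q = ½ρv² = ½ × 1.22 × 40.28² = 989.6 Pa.
D = q·S·CD = 989.6 × 0.797 × 0.112 = 88.3 N

D = 88.3 N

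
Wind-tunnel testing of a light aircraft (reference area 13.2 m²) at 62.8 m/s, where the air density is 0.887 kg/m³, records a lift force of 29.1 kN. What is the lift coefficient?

From L = ½ρv²S·CL, rearranging gives CL = 2L/(ρv²S).
CL = 2 × 29100 / (0.887 × 62.8² × 13.2) = 1.26

CL = 1.26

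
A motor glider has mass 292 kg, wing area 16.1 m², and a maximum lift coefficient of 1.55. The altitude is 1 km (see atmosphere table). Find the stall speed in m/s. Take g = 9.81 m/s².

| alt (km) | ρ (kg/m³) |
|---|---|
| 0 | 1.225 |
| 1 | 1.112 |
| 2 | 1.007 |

At 1 km, from the table: ρ = 1.112 kg/m³.
Weight W = mg = 292 × 9.81 = 2865 N.
V_stall = √(2W/(ρ·S·CL,max)) = √(2 × 2865 / (1.112 × 16.1 × 1.55))
V_stall = √206.5 = 14.4 m/s

V_stall = 14.4 m/s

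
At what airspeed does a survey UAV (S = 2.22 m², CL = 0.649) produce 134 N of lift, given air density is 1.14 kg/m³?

v = 12.8 m/s

L = ½ρv²S·CL ⇒ v = √(2L/(ρ·S·CL))
v = √(2 × 134 / (1.14 × 2.22 × 0.649)) = √163.2 = 12.8 m/s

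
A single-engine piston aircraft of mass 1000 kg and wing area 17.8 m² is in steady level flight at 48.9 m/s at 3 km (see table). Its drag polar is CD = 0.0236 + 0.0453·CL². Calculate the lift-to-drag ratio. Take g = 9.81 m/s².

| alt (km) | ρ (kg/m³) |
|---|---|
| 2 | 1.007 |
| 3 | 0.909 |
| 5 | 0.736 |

At 3 km, from the table: ρ = 0.909 kg/m³.
In steady level flight, lift balances weight: W = mg = 1000 × 9.81 = 9810 N.
q = ½ρv² = ½ × 0.909 × 48.9² = 1087 Pa.
Required CL = L/(qS) = 9810/(1087·17.8) = 0.5071.
CD = 0.0236 + 0.0453 × 0.5071² = 0.03525.
L/D = CL/CD = 0.5071 / 0.03525 = 14.4

L/D = 14.4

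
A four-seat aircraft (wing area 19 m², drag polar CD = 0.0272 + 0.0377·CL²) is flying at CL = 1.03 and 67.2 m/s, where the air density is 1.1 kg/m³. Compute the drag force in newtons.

CD = 0.0272 + 0.0377 × 1.03² = 0.0672
D = ½ρv²S·CD = ½ × 1.1 × 67.2² × 19 × 0.0672 = 3170 N

D = 3170 N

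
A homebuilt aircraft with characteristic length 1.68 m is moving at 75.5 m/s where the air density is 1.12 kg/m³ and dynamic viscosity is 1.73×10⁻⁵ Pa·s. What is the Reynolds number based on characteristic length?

Re = 8.21×10^6

Re = ρ·v·c/μ = 1.12 × 75.5 × 1.68 / (1.73×10⁻⁵) = 8.21×10^6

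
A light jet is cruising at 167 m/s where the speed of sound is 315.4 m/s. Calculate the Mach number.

M = 0.529

M = v/a = 167 / 315.4 = 0.529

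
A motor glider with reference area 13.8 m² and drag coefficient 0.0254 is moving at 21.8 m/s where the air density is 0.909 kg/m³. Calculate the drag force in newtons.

D = ½ρv²S·CD = ½ × 0.909 × 21.8² × 13.8 × 0.0254 = 75.7 N

D = 75.7 N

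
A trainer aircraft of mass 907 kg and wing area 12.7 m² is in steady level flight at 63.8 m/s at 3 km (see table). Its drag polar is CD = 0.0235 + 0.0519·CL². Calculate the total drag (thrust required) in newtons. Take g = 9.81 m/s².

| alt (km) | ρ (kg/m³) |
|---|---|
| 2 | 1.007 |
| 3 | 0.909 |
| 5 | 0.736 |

At 3 km, from the table: ρ = 0.909 kg/m³.
Weight W = mg = 907 × 9.81 = 8897.7 N; in level flight L = W.
q = ½ρv² = ½ × 0.909 × 63.8² = 1850 Pa.
CL = W/(q·S) = 8897.7 / (1850 × 12.7) = 0.3787.
CD = 0.0235 + 0.0519 × 0.3787² = 0.03094.
D = q·S·CD = 1850 × 12.7 × 0.03094 = 727 N

D = 727 N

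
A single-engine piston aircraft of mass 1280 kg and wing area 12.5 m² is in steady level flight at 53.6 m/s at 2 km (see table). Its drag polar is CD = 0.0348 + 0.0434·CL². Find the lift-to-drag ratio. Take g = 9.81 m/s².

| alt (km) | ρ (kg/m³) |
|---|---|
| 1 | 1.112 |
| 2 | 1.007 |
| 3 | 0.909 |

At 2 km, from the table: ρ = 1.007 kg/m³.
In steady level flight, lift balances weight: W = mg = 1280 × 9.81 = 12557 N.
q = ½ρv² = ½ × 1.007 × 53.6² = 1447 Pa.
CL = 2W/(ρv²S) = 2×12557/(1.007×53.6²×12.5) = 0.6944.
CD = 0.0348 + 0.0434 × 0.6944² = 0.05573.
L/D = CL/CD = 0.6944 / 0.05573 = 12.5

L/D = 12.5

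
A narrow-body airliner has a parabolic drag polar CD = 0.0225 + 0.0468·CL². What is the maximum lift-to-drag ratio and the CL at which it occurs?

For CD = CD0 + K·CL², (L/D)max occurs at CL* = √(CD0/K) and equals 1/(2√(K·CD0)).
(L/D)max = 1/(2√(0.0468 × 0.0225)) = 1/(2 × 0.03245) = 15.4
CL* = √(0.0225/0.0468) = 0.693

(L/D)max = 15.4, at CL = 0.693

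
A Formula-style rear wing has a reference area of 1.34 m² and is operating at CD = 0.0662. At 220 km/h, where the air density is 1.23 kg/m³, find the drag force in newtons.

Convert speed: v = 220 km/h ÷ 3.6 = 61.11 m/s.
Dynamic pressure q = ½ρv² = ½ × 1.23 × 61.11² = 2297 Pa.
D = q·S·CD = 2297 × 1.34 × 0.0662 = 204 N

D = 204 N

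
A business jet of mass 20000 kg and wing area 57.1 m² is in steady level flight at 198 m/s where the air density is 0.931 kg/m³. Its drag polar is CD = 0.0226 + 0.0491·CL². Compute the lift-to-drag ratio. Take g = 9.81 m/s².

Level flight ⇒ L = W = m·g = 20000 × 9.81 = 1.962×10^5 N.
q = ½ρv² = ½ × 0.931 × 198² = 18250 Pa.
CL = W/(q·S) = 1.962×10^5 / (18250 × 57.1) = 0.1883.
CD = 0.0226 + 0.0491 × 0.1883² = 0.02434.
L/D = CL/CD = 0.1883 / 0.02434 = 7.74

L/D = 7.74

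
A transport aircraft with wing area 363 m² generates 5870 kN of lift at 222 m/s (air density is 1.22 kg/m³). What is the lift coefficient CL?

From L = ½ρv²S·CL, rearranging gives CL = 2L/(ρv²S).
CL = 2 × 5.87×10^6 / (1.22 × 222² × 363) = 0.538

CL = 0.538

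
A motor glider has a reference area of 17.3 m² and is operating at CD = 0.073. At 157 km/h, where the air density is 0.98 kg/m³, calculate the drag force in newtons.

Convert speed: v = 157 km/h ÷ 3.6 = 43.61 m/s.
Dynamic pressure q = ½ρv² = ½ × 0.98 × 43.61² = 931.9 Pa.
D = q·S·CD = 931.9 × 17.3 × 0.073 = 1180 N

D = 1180 N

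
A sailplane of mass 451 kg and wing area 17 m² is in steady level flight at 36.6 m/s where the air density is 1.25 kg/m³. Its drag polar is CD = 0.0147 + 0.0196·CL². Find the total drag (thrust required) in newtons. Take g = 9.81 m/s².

In steady level flight, lift balances weight: W = mg = 451 × 9.81 = 4424.3 N.
Dynamic pressure q = 0.5 × 1.25 × 36.6² = 837.2 Pa.
CL = W/(q·S) = 4424.3 / (837.2 × 17) = 0.3109.
CD = 0.0147 + 0.0196 × 0.3109² = 0.01659.
D = q·S·CD = 837.2 × 17 × 0.01659 = 236.2 N

D = 236 N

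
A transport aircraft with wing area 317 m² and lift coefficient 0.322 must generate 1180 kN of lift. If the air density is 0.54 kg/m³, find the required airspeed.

L = ½ρv²S·CL ⇒ v = √(2L/(ρ·S·CL))
v = √(2 × 1.18×10^6 / (0.54 × 317 × 0.322)) = √42820 = 207 m/s

v = 207 m/s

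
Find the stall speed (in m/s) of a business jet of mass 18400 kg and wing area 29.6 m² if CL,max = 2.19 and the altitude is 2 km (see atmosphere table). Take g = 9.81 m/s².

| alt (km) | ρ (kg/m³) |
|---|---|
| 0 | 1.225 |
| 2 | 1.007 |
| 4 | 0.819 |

V_stall = 74.4 m/s

At 2 km, from the table: ρ = 1.007 kg/m³.
Stall occurs when L = W at CL,max. W = mg = 18400 × 9.81 = 1.805×10^5 N.
V_stall = √(2W/(ρ·S·CL,max)) = √(2 × 1.805×10^5 / (1.007 × 29.6 × 2.19))
V_stall = √5530 = 74.4 m/s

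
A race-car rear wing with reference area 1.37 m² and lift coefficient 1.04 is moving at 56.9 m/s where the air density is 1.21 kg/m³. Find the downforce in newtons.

Dynamic pressure q = ½ρv² = ½ × 1.21 × 56.9² = 1959 Pa.
L = q·S·CL = 1959 × 1.37 × 1.04 = 2790 N

L = 2790 N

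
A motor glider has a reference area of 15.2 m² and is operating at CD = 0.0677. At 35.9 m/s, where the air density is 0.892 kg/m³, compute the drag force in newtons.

D = ½ρv²S·CD = ½ × 0.892 × 35.9² × 15.2 × 0.0677 = 592 N

D = 592 N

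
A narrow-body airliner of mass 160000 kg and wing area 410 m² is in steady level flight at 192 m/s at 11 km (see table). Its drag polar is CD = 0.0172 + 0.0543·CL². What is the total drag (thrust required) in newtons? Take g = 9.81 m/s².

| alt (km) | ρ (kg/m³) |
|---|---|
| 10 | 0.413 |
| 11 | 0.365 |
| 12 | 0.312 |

At 11 km, from the table: ρ = 0.365 kg/m³.
Weight W = mg = 160000 × 9.81 = 1.5696×10^6 N; in level flight L = W.
q = ½ρv² = ½ × 0.365 × 192² = 6728 Pa.
CL = 2W/(ρv²S) = 2×1.5696×10^6/(0.365×192²×410) = 0.569.
CD = 0.0172 + 0.0543 × 0.569² = 0.03478.
D = q·S·CD = 6728 × 410 × 0.03478 = 95940 N

D = 95900 N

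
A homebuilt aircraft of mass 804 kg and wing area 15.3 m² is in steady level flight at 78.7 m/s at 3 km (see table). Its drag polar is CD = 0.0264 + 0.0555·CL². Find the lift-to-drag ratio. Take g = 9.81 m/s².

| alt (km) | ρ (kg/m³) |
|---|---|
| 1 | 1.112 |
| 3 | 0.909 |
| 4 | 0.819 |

At 3 km, from the table: ρ = 0.909 kg/m³.
In steady level flight, lift balances weight: W = mg = 804 × 9.81 = 7887.2 N.
Dynamic pressure q = 0.5 × 0.909 × 78.7² = 2815 Pa.
CL = W/(q·S) = 7887.2 / (2815 × 15.3) = 0.1831.
CD = 0.0264 + 0.0555 × 0.1831² = 0.02826.
L/D = CL/CD = 0.1831 / 0.02826 = 6.48

L/D = 6.48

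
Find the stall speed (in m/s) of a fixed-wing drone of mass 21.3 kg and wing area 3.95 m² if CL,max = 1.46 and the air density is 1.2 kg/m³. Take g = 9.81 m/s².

Stall occurs when L = W at CL,max. W = mg = 21.3 × 9.81 = 209 N.
V_stall = √(2W/(ρ·S·CL,max)) = √(2 × 209 / (1.2 × 3.95 × 1.46))
V_stall = √60.39 = 7.77 m/s

V_stall = 7.77 m/s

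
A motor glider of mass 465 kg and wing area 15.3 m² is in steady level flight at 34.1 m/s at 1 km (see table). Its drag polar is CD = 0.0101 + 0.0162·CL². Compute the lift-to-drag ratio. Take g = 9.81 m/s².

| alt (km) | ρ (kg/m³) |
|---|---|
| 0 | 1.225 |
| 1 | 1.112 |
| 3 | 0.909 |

L/D = 34

At 1 km, from the table: ρ = 1.112 kg/m³.
In steady level flight, lift balances weight: W = mg = 465 × 9.81 = 4561.7 N.
Dynamic pressure q = 0.5 × 1.112 × 34.1² = 646.5 Pa.
CL = 2W/(ρv²S) = 2×4561.7/(1.112×34.1²×15.3) = 0.4612.
CD = 0.0101 + 0.0162 × 0.4612² = 0.01355.
L/D = CL/CD = 0.4612 / 0.01355 = 34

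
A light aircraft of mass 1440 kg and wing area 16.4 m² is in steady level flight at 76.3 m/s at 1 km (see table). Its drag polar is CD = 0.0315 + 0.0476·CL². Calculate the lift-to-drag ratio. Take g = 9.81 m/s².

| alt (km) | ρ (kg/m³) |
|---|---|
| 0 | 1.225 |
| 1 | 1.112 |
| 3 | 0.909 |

L/D = 7.63

At 1 km, from the table: ρ = 1.112 kg/m³.
Weight W = mg = 1440 × 9.81 = 14126 N; in level flight L = W.
q = ½ρv² = ½ × 1.112 × 76.3² = 3237 Pa.
Required CL = L/(qS) = 14126/(3237·16.4) = 0.2661.
CD = 0.0315 + 0.0476 × 0.2661² = 0.03487.
L/D = CL/CD = 0.2661 / 0.03487 = 7.63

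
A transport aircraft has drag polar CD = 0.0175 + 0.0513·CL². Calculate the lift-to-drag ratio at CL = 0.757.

CD = 0.0175 + 0.0513 × 0.757² = 0.0469
L/D = CL/CD = 0.757 / 0.0469 = 16.1

L/D = 16.1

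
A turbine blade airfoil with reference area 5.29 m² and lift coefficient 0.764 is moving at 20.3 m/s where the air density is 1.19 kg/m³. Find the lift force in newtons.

L = 991 N

L = ½ρv²S·CL = ½ × 1.19 × 20.3² × 5.29 × 0.764 = 991 N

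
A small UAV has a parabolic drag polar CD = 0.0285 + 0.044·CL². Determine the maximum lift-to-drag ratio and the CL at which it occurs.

(L/D)max = 14.1, at CL = 0.805

For CD = CD0 + K·CL², (L/D)max occurs at CL* = √(CD0/K) and equals 1/(2√(K·CD0)).
(L/D)max = 1/(2√(0.044 × 0.0285)) = 1/(2 × 0.03541) = 14.1
CL* = √(0.0285/0.044) = 0.805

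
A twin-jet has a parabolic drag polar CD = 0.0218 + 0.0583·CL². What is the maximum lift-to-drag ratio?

For CD = CD0 + K·CL², (L/D)max occurs at CL* = √(CD0/K) and equals 1/(2√(K·CD0)).
(L/D)max = 1/(2√(0.0583 × 0.0218)) = 1/(2 × 0.03565) = 14

(L/D)max = 14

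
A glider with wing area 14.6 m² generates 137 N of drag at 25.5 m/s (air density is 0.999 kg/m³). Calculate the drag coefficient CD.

From D = ½ρv²S·CD, rearranging gives CD = 2D/(ρv²S).
CD = 2 × 137 / (0.999 × 25.5² × 14.6) = 0.0289

CD = 0.0289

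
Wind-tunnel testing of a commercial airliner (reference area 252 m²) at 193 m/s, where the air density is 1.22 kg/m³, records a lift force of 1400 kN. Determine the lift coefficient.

CL = 0.245

From L = ½ρv²S·CL, rearranging gives CL = 2L/(ρv²S).
CL = 2 × 1.4×10^6 / (1.22 × 193² × 252) = 0.245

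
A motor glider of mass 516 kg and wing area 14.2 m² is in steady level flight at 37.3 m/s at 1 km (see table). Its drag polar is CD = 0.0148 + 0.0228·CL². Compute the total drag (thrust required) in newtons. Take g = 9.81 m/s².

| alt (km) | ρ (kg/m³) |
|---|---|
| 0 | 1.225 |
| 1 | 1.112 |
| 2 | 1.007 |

At 1 km, from the table: ρ = 1.112 kg/m³.
In steady level flight, lift balances weight: W = mg = 516 × 9.81 = 5062 N.
q = ½ρv² = ½ × 1.112 × 37.3² = 773.6 Pa.
Required CL = L/(qS) = 5062/(773.6·14.2) = 0.4608.
CD = 0.0148 + 0.0228 × 0.4608² = 0.01964.
D = q·S·CD = 773.6 × 14.2 × 0.01964 = 215.8 N

D = 216 N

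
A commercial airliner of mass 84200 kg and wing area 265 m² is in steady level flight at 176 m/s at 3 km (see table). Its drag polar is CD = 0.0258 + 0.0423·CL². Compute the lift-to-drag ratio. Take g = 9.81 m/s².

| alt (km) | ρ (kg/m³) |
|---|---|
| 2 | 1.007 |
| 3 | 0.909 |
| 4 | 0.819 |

At 3 km, from the table: ρ = 0.909 kg/m³.
In steady level flight, lift balances weight: W = mg = 84200 × 9.81 = 8.26×10^5 N.
q = ½ρv² = ½ × 0.909 × 176² = 14080 Pa.
CL = 2W/(ρv²S) = 2×8.26×10^5/(0.909×176²×265) = 0.2214.
CD = 0.0258 + 0.0423 × 0.2214² = 0.02787.
L/D = CL/CD = 0.2214 / 0.02787 = 7.94

L/D = 7.94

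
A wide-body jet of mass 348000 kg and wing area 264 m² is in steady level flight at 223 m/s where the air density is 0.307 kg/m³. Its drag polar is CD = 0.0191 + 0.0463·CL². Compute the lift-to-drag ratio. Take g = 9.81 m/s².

L/D = 11.1

Level flight ⇒ L = W = m·g = 348000 × 9.81 = 3.4139×10^6 N.
Dynamic pressure q = 0.5 × 0.307 × 223² = 7633 Pa.
Required CL = L/(qS) = 3.4139×10^6/(7633·264) = 1.694.
CD = 0.0191 + 0.0463 × 1.694² = 0.152.
L/D = CL/CD = 1.694 / 0.152 = 11.1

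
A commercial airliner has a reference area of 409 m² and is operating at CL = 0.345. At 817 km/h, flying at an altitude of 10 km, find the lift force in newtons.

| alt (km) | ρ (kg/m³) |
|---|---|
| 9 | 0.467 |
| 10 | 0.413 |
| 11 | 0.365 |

L = 1.5×10^6 N

At 10 km, from the table: ρ = 0.413 kg/m³.
Convert speed: v = 817 km/h ÷ 3.6 = 226.9 m/s.
Dynamic pressure q = ½ρv² = ½ × 0.413 × 226.9² = 10640 Pa.
L = q·S·CL = 10640 × 409 × 0.345 = 1.5×10^6 N ≈ 1500 kN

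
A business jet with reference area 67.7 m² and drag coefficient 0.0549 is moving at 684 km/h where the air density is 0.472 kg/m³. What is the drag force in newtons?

D = 31700 N

Convert speed: v = 684 km/h ÷ 3.6 = 190 m/s.
Dynamic pressure q = ½ρv² = ½ × 0.472 × 190² = 8520 Pa.
D = q·S·CD = 8520 × 67.7 × 0.0549 = 31700 N ≈ 31.7 kN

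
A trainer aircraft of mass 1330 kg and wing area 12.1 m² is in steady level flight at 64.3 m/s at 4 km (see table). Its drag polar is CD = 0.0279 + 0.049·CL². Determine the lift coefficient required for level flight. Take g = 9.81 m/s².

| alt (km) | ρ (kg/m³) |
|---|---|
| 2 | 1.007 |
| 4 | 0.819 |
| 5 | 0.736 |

At 4 km, from the table: ρ = 0.819 kg/m³.
Level flight ⇒ L = W = m·g = 1330 × 9.81 = 13047 N.
q = ½ρv² = ½ × 0.819 × 64.3² = 1693 Pa.
CL = W/(q·S) = 13047 / (1693 × 12.1) = 0.6369.

CL = 0.637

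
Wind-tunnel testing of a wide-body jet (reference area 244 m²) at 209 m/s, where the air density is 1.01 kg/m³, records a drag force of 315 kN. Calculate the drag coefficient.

From D = ½ρv²S·CD, rearranging gives CD = 2D/(ρv²S).
CD = 2 × 3.15×10^5 / (1.01 × 209² × 244) = 0.0585

CD = 0.0585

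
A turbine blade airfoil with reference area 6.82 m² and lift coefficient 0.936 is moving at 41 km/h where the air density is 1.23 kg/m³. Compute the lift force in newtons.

L = 509 N

Convert speed: v = 41 km/h ÷ 3.6 = 11.39 m/s.
Dynamic pressure q = ½ρv² = ½ × 1.23 × 11.39² = 79.77 Pa.
L = q·S·CL = 79.77 × 6.82 × 0.936 = 509 N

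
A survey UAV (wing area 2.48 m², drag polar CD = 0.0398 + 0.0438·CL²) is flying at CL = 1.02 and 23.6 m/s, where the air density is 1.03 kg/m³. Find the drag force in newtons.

CD = 0.0398 + 0.0438 × 1.02² = 0.08537
D = ½ρv²S·CD = ½ × 1.03 × 23.6² × 2.48 × 0.08537 = 60.7 N

D = 60.7 N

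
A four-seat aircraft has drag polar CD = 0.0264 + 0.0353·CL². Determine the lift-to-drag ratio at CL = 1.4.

CD = 0.0264 + 0.0353 × 1.4² = 0.09559
L/D = CL/CD = 1.4 / 0.09559 = 14.6

L/D = 14.6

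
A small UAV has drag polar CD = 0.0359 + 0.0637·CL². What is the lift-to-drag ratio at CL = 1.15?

L/D = 9.57

CD = 0.0359 + 0.0637 × 1.15² = 0.1201
L/D = CL/CD = 1.15 / 0.1201 = 9.57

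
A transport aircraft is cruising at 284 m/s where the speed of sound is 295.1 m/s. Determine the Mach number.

M = v/a = 284 / 295.1 = 0.962

M = 0.962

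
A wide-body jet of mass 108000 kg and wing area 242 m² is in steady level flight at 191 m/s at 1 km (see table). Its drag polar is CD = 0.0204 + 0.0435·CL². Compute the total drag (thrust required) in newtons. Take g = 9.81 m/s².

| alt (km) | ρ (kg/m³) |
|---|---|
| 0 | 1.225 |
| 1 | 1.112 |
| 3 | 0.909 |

At 1 km, from the table: ρ = 1.112 kg/m³.
Level flight ⇒ L = W = m·g = 108000 × 9.81 = 1.0595×10^6 N.
q = ½ρv² = ½ × 1.112 × 191² = 20280 Pa.
Required CL = L/(qS) = 1.0595×10^6/(20280·242) = 0.2158.
CD = 0.0204 + 0.0435 × 0.2158² = 0.02243.
D = q·S·CD = 20280 × 242 × 0.02243 = 1.101×10^5 N

D = 1.1×10^5 N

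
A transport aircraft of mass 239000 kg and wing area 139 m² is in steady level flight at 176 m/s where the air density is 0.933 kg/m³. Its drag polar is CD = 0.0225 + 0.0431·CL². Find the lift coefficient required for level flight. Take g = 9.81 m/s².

Level flight ⇒ L = W = m·g = 239000 × 9.81 = 2.3446×10^6 N.
Dynamic pressure q = 0.5 × 0.933 × 176² = 14450 Pa.
CL = W/(q·S) = 2.3446×10^6 / (14450 × 139) = 1.167.

CL = 1.17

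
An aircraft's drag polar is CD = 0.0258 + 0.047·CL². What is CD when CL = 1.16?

CD = 0.089

CD = 0.0258 + 0.047 × 1.16² = 0.0258 + 0.06324 = 0.089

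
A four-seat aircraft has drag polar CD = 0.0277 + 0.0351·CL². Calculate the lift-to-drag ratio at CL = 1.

L/D = 15.9

CD = 0.0277 + 0.0351 × 1² = 0.0628
L/D = CL/CD = 1 / 0.0628 = 15.9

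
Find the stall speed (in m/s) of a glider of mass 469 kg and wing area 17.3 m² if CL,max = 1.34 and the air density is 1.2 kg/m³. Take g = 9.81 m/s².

Stall occurs when L = W at CL,max. W = mg = 469 × 9.81 = 4601 N.
V_stall = √(2W/(ρ·S·CL,max)) = √(2 × 4601 / (1.2 × 17.3 × 1.34))
V_stall = √330.8 = 18.2 m/s

V_stall = 18.2 m/s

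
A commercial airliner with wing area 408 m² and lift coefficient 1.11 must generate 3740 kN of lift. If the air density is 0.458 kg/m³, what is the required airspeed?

L = ½ρv²S·CL ⇒ v = √(2L/(ρ·S·CL))
v = √(2 × 3.74×10^6 / (0.458 × 408 × 1.11)) = √36060 = 190 m/s

v = 190 m/s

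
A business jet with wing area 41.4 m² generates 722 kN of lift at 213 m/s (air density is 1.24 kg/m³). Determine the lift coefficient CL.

From L = ½ρv²S·CL, rearranging gives CL = 2L/(ρv²S).
CL = 2 × 7.22×10^5 / (1.24 × 213² × 41.4) = 0.62

CL = 0.62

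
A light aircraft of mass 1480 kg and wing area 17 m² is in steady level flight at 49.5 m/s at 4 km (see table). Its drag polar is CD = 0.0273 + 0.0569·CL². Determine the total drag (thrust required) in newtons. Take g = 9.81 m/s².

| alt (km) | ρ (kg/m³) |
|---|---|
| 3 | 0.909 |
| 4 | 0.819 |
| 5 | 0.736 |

D = 1170 N

At 4 km, from the table: ρ = 0.819 kg/m³.
Level flight ⇒ L = W = m·g = 1480 × 9.81 = 14519 N.
q = ½ρv² = ½ × 0.819 × 49.5² = 1003 Pa.
Required CL = L/(qS) = 14519/(1003·17) = 0.8512.
CD = 0.0273 + 0.0569 × 0.8512² = 0.06852.
D = q·S·CD = 1003 × 17 × 0.06852 = 1169 N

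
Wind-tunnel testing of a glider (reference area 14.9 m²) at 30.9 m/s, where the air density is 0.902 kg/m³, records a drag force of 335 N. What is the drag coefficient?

From D = ½ρv²S·CD, rearranging gives CD = 2D/(ρv²S).
CD = 2 × 335 / (0.902 × 30.9² × 14.9) = 0.0522

CD = 0.0522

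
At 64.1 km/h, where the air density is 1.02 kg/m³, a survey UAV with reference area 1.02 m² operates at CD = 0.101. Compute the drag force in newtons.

Convert speed: v = 64.1 km/h ÷ 3.6 = 17.81 m/s.
D = ½ρv²S·CD = ½ × 1.02 × 17.81² × 1.02 × 0.101 = 16.7 N

D = 16.7 N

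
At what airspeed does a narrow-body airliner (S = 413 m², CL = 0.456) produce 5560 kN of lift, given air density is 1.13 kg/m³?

L = ½ρv²S·CL ⇒ v = √(2L/(ρ·S·CL))
v = √(2 × 5.56×10^6 / (1.13 × 413 × 0.456)) = √52250 = 229 m/s

v = 229 m/s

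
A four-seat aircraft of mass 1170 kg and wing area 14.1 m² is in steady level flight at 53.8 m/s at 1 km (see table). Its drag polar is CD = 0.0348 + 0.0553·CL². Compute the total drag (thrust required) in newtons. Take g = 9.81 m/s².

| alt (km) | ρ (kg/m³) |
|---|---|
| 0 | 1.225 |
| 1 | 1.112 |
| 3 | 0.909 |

At 1 km, from the table: ρ = 1.112 kg/m³.
Level flight ⇒ L = W = m·g = 1170 × 9.81 = 11478 N.
Dynamic pressure q = 0.5 × 1.112 × 53.8² = 1609 Pa.
CL = W/(q·S) = 11478 / (1609 × 14.1) = 0.5058.
CD = 0.0348 + 0.0553 × 0.5058² = 0.04895.
D = q·S·CD = 1609 × 14.1 × 0.04895 = 1111 N

D = 1110 N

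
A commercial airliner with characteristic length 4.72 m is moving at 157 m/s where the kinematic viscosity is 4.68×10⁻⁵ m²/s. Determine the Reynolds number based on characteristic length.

Re = v·c/ν = 157 × 4.72 / (4.68×10⁻⁵) = 1.58×10^7

Re = 1.58×10^7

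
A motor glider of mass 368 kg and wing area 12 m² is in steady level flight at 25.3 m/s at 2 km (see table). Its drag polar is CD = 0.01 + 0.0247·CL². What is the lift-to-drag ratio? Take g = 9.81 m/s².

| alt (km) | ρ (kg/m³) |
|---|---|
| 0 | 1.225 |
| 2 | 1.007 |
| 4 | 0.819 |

L/D = 29.6

At 2 km, from the table: ρ = 1.007 kg/m³.
Weight W = mg = 368 × 9.81 = 3610.1 N; in level flight L = W.
Dynamic pressure q = 0.5 × 1.007 × 25.3² = 322.3 Pa.
CL = 2W/(ρv²S) = 2×3610.1/(1.007×25.3²×12) = 0.9335.
CD = 0.01 + 0.0247 × 0.9335² = 0.03152.
L/D = CL/CD = 0.9335 / 0.03152 = 29.6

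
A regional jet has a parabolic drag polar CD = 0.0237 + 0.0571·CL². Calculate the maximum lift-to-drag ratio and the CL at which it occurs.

For CD = CD0 + K·CL², (L/D)max occurs at CL* = √(CD0/K) and equals 1/(2√(K·CD0)).
(L/D)max = 1/(2√(0.0571 × 0.0237)) = 1/(2 × 0.03679) = 13.6
CL* = √(0.0237/0.0571) = 0.644

(L/D)max = 13.6, at CL = 0.644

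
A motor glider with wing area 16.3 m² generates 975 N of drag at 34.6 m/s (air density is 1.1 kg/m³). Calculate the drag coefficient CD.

CD = 0.0908

From D = ½ρv²S·CD, rearranging gives CD = 2D/(ρv²S).
CD = 2 × 975 / (1.1 × 34.6² × 16.3) = 0.0908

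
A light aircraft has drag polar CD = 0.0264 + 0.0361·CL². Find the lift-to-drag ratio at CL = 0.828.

L/D = 16.2

CD = 0.0264 + 0.0361 × 0.828² = 0.05115
L/D = CL/CD = 0.828 / 0.05115 = 16.2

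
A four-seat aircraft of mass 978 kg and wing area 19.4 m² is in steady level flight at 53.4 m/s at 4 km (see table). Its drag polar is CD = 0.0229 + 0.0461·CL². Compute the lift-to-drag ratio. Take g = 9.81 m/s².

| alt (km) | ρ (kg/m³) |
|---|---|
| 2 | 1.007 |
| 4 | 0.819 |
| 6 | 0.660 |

At 4 km, from the table: ρ = 0.819 kg/m³.
In steady level flight, lift balances weight: W = mg = 978 × 9.81 = 9594.2 N.
Dynamic pressure q = 0.5 × 0.819 × 53.4² = 1168 Pa.
CL = W/(q·S) = 9594.2 / (1168 × 19.4) = 0.4235.
CD = 0.0229 + 0.0461 × 0.4235² = 0.03117.
L/D = CL/CD = 0.4235 / 0.03117 = 13.6

L/D = 13.6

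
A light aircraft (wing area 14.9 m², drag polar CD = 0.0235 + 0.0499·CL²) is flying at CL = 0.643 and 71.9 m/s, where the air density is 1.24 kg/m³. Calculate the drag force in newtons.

D = 2110 N

CD = 0.0235 + 0.0499 × 0.643² = 0.04413
D = ½ρv²S·CD = ½ × 1.24 × 71.9² × 14.9 × 0.04413 = 2110 N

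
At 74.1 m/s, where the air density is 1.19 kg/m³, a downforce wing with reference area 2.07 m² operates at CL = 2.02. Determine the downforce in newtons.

Dynamic pressure q = ½ρv² = ½ × 1.19 × 74.1² = 3267 Pa.
L = q·S·CL = 3267 × 2.07 × 2.02 = 13700 N ≈ 13.7 kN

L = 13700 N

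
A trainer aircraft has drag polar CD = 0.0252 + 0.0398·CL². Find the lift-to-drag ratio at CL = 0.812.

L/D = 15.8

CD = 0.0252 + 0.0398 × 0.812² = 0.05144
L/D = CL/CD = 0.812 / 0.05144 = 15.8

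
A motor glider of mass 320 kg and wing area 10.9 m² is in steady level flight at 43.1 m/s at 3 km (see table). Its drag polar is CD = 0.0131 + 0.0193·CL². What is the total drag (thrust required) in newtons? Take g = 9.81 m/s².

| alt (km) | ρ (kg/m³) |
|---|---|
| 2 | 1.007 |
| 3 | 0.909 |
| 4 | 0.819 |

At 3 km, from the table: ρ = 0.909 kg/m³.
In steady level flight, lift balances weight: W = mg = 320 × 9.81 = 3139.2 N.
Dynamic pressure q = 0.5 × 0.909 × 43.1² = 844.3 Pa.
CL = W/(q·S) = 3139.2 / (844.3 × 10.9) = 0.3411.
CD = 0.0131 + 0.0193 × 0.3411² = 0.01535.
D = q·S·CD = 844.3 × 10.9 × 0.01535 = 141.2 N

D = 141 N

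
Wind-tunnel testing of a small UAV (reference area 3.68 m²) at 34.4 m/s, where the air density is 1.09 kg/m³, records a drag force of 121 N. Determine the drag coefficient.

From D = ½ρv²S·CD, rearranging gives CD = 2D/(ρv²S).
CD = 2 × 121 / (1.09 × 34.4² × 3.68) = 0.051

CD = 0.051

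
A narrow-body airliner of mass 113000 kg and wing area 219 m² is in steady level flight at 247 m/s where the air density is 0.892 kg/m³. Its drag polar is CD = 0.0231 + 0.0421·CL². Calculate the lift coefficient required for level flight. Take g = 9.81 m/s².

CL = 0.186

Level flight ⇒ L = W = m·g = 113000 × 9.81 = 1.1085×10^6 N.
q = ½ρv² = ½ × 0.892 × 247² = 27210 Pa.
CL = W/(q·S) = 1.1085×10^6 / (27210 × 219) = 0.186.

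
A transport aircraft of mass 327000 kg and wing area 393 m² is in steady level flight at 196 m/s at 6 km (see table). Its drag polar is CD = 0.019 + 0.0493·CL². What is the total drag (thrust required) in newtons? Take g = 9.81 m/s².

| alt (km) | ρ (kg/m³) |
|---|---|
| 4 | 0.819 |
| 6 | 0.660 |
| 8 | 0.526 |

D = 1.96×10^5 N

At 6 km, from the table: ρ = 0.660 kg/m³.
Level flight ⇒ L = W = m·g = 327000 × 9.81 = 3.2079×10^6 N.
q = ½ρv² = ½ × 0.66 × 196² = 12680 Pa.
CL = 2W/(ρv²S) = 2×3.2079×10^6/(0.66×196²×393) = 0.6439.
CD = 0.019 + 0.0493 × 0.6439² = 0.03944.
D = q·S·CD = 12680 × 393 × 0.03944 = 1.965×10^5 N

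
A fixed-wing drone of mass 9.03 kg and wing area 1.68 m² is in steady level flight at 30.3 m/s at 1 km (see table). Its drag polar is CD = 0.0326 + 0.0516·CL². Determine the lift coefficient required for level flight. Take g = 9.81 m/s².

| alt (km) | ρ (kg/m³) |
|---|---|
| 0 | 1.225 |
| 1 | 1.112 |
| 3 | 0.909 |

At 1 km, from the table: ρ = 1.112 kg/m³.
In steady level flight, lift balances weight: W = mg = 9.03 × 9.81 = 88.584 N.
Dynamic pressure q = 0.5 × 1.112 × 30.3² = 510.5 Pa.
CL = 2W/(ρv²S) = 2×88.584/(1.112×30.3²×1.68) = 0.1033.

CL = 0.103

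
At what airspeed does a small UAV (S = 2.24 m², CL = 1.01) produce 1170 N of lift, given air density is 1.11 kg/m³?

v = 30.5 m/s

L = ½ρv²S·CL ⇒ v = √(2L/(ρ·S·CL))
v = √(2 × 1170 / (1.11 × 2.24 × 1.01)) = √931.8 = 30.5 m/s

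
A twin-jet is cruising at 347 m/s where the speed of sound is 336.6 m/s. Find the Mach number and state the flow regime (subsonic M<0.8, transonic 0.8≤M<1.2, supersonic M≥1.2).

M = 1.03 (transonic)

M = v/a = 347 / 336.6 = 1.03
M = 1.03 → transonic.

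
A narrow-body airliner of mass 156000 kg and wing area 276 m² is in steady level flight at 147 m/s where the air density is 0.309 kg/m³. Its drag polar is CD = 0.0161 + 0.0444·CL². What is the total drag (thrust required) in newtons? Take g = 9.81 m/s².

Weight W = mg = 156000 × 9.81 = 1.5304×10^6 N; in level flight L = W.
Dynamic pressure q = 0.5 × 0.309 × 147² = 3339 Pa.
CL = W/(q·S) = 1.5304×10^6 / (3339 × 276) = 1.661.
CD = 0.0161 + 0.0444 × 1.661² = 0.1386.
D = q·S·CD = 3339 × 276 × 0.1386 = 1.277×10^5 N

D = 1.28×10^5 N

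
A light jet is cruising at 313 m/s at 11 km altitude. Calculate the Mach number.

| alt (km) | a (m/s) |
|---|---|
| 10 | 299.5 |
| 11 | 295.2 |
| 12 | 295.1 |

At 11 km, from the table: a = 295.2 m/s.
M = v/a = 313 / 295.2 = 1.06

M = 1.06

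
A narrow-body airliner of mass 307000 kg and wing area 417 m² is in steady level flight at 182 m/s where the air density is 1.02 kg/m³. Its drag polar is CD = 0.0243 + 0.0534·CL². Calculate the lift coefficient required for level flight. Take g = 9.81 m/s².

CL = 0.428

Weight W = mg = 307000 × 9.81 = 3.0117×10^6 N; in level flight L = W.
q = ½ρv² = ½ × 1.02 × 182² = 16890 Pa.
CL = W/(q·S) = 3.0117×10^6 / (16890 × 417) = 0.4275.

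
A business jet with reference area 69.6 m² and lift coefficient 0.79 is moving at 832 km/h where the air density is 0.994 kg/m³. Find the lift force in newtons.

L = 1.46×10^6 N

Convert speed: v = 832 km/h ÷ 3.6 = 231.1 m/s.
L = ½ρv²S·CL = ½ × 0.994 × 231.1² × 69.6 × 0.79 = 1.46×10^6 N ≈ 1460 kN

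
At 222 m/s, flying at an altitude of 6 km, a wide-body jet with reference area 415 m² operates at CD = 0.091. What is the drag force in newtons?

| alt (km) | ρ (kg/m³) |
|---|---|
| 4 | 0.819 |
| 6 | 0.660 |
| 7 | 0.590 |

At 6 km, from the table: ρ = 0.660 kg/m³.
Dynamic pressure q = ½ρv² = ½ × 0.66 × 222² = 16260 Pa.
D = q·S·CD = 16260 × 415 × 0.091 = 6.14×10^5 N ≈ 614 kN

D = 6.14×10^5 N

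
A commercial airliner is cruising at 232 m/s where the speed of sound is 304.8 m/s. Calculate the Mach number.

M = v/a = 232 / 304.8 = 0.761

M = 0.761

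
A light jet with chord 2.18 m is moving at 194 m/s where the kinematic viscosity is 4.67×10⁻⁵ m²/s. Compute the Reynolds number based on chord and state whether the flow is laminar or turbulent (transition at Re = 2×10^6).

Re = v·c/ν = 194 × 2.18 / (4.67×10⁻⁵) = 9.06×10^6
Since 9.06×10^6 > 2×10^6, the flow is turbulent.

Re = 9.06×10^6 (turbulent)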